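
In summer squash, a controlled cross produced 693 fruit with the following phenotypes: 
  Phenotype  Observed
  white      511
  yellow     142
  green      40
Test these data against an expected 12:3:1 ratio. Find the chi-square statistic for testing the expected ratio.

Expected counts for N = 693 under a 12:3:1 ratio (total parts = 16):
  white: 693 × 12/16 = 519.75
  yellow: 693 × 3/16 = 129.9375
  green: 693 × 1/16 = 43.3125
χ² = Σ (O − E)² / E
  white: (511 − 519.75)² / 519.75 = 0.1473
  yellow: (142 − 129.9375)² / 129.9375 = 1.1198
  green: (40 − 43.3125)² / 43.3125 = 0.2533
χ² = 0.1473 + 1.1198 + 0.2533 = 1.5204 ≈ 1.520

1.520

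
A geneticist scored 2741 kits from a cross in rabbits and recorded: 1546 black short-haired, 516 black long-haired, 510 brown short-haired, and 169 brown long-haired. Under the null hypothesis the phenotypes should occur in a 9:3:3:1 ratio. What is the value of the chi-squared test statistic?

The 9:3:3:1 ratio has 16 parts, so with N = 2741 the expected counts are:
  black short-haired: 2741 × 9/16 = 1541.8125
  black long-haired: 2741 × 3/16 = 513.9375
  brown short-haired: 2741 × 3/16 = 513.9375
  brown long-haired: 2741 × 1/16 = 171.3125
χ² = Σ (O − E)² / E
  black short-haired: (1546 − 1541.8125)² / 1541.8125 = 0.0114
  black long-haired: (516 − 513.9375)² / 513.9375 = 0.0083
  brown short-haired: (510 − 513.9375)² / 513.9375 = 0.0302
  brown long-haired: (169 − 171.3125)² / 171.3125 = 0.0312
χ² = 0.0114 + 0.0083 + 0.0302 + 0.0312 = 0.0811 ≈ 0.081

0.081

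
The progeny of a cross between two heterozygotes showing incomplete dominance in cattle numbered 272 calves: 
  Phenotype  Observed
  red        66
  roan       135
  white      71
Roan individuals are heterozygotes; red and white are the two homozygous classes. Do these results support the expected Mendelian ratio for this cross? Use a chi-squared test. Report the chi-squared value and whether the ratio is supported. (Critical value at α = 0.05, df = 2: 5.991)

0.199; consistent

With incomplete dominance, a heterozygote × heterozygote cross gives a 1:2:1 phenotypic ratio.
Expected counts for N = 272 under a 1:2:1 ratio (total parts = 4):
  red: 272 × 1/4 = 68
  roan: 272 × 2/4 = 136
  white: 272 × 1/4 = 68
χ² = Σ (O − E)² / E
  red: (66 − 68)² / 68 = 0.0588
  roan: (135 − 136)² / 136 = 0.0074
  white: (71 − 68)² / 68 = 0.1324
χ² = 0.0588 + 0.0074 + 0.1324 = 0.1986 ≈ 0.199
Degrees of freedom = 3 − 1 = 2; critical value at α = 0.05 is 5.991.
Since 0.199 < 5.991, we fail to reject the null hypothesis — the data are consistent with the 1:2:1 ratio.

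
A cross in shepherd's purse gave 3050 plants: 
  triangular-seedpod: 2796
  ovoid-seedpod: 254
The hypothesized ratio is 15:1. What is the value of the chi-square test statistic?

22.474

Under the 15:1 hypothesis (Σ ratio = 16, N = 3050):
  triangular-seedpod: 3050 × 15/16 = 2859.375
  ovoid-seedpod: 3050 × 1/16 = 190.625
χ² = Σ (O − E)² / E
  triangular-seedpod: (2796 − 2859.375)² / 2859.375 = 1.4046
  ovoid-seedpod: (254 − 190.625)² / 190.625 = 21.0696
χ² = 1.4046 + 21.0696 = 22.4742 ≈ 22.474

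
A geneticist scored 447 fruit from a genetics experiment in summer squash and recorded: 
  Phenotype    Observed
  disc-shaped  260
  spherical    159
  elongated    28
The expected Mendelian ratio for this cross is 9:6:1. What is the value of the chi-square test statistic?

Under the 9:6:1 hypothesis (Σ ratio = 16, N = 447):
  disc-shaped: 447 × 9/16 = 251.4375
  spherical: 447 × 6/16 = 167.625
  elongated: 447 × 1/16 = 27.9375
χ² = Σ (O − E)² / E
  disc-shaped: (260 − 251.4375)² / 251.4375 = 0.2916
  spherical: (159 − 167.625)² / 167.625 = 0.4438
  elongated: (28 − 27.9375)² / 27.9375 = 0.0001
χ² = 0.2916 + 0.4438 + 0.0001 = 0.7355 ≈ 0.736

0.736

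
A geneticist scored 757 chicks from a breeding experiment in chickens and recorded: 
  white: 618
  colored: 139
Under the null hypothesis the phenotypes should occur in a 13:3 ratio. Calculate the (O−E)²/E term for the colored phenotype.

Expected counts for N = 757 under a 13:3 ratio (total parts = 16):
  white: 757 × 13/16 = 615.0625
  colored: 757 × 3/16 = 141.9375
Contribution of colored: (139 − 141.9375)² / 141.9375 = 0.0608

0.061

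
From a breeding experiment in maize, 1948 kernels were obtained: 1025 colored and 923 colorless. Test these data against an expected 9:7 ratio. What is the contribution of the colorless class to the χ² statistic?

5.873

Total ratio parts = 16. Expected numbers out of 1948:
  colored: 1948 × 9/16 = 1095.75
  colorless: 1948 × 7/16 = 852.25
Contribution of colorless: (923 − 852.25)² / 852.25 = 5.8733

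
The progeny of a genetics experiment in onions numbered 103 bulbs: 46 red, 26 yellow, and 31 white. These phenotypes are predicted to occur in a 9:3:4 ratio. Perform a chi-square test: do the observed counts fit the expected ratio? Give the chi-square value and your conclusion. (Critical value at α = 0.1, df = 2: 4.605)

Total ratio parts = 16. Expected numbers out of 103:
  red: 103 × 9/16 = 57.9375
  yellow: 103 × 3/16 = 19.3125
  white: 103 × 4/16 = 25.75
χ² = Σ (O − E)² / E
  red: (46 − 57.9375)² / 57.9375 = 2.4596
  yellow: (26 − 19.3125)² / 19.3125 = 2.3157
  white: (31 − 25.75)² / 25.75 = 1.0704
χ² = 2.4596 + 2.3157 + 1.0704 = 5.8457 ≈ 5.846
Degrees of freedom = 3 − 1 = 2; critical value at α = 0.1 is 4.605.
Since 5.846 > 4.605, we reject the null hypothesis — the data do not fit the 9:3:4 ratio.

5.846; not consistent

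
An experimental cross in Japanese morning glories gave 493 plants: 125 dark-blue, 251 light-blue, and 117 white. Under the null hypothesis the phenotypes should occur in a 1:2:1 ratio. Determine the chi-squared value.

Under the 1:2:1 hypothesis (Σ ratio = 4, N = 493):
  dark-blue: 493 × 1/4 = 123.25
  light-blue: 493 × 2/4 = 246.5
  white: 493 × 1/4 = 123.25
χ² = Σ (O − E)² / E
  dark-blue: (125 − 123.25)² / 123.25 = 0.0248
  light-blue: (251 − 246.5)² / 246.5 = 0.0822
  white: (117 − 123.25)² / 123.25 = 0.3169
χ² = 0.0248 + 0.0822 + 0.3169 = 0.4239 ≈ 0.424

0.424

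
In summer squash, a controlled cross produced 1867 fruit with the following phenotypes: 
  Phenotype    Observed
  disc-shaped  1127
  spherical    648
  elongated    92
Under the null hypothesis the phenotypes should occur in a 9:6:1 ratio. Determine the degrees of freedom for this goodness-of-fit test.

A goodness-of-fit test with 3 phenotype classes has df = 3 − 1 = 2.

2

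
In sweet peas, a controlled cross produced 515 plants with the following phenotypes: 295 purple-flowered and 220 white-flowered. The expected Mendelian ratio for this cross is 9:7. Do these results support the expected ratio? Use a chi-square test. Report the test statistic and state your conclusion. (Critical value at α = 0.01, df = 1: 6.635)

0.223; consistent

Total ratio parts = 16. Expected numbers out of 515:
  purple-flowered: 515 × 9/16 = 289.6875
  white-flowered: 515 × 7/16 = 225.3125
χ² = Σ (O − E)² / E
  purple-flowered: (295 − 289.6875)² / 289.6875 = 0.0974
  white-flowered: (220 − 225.3125)² / 225.3125 = 0.1253
χ² = 0.0974 + 0.1253 = 0.2227 ≈ 0.223
Degrees of freedom = 2 − 1 = 1; critical value at α = 0.01 is 6.635.
Since 0.223 < 6.635, we fail to reject the null hypothesis — the data are consistent with the 9:7 ratio.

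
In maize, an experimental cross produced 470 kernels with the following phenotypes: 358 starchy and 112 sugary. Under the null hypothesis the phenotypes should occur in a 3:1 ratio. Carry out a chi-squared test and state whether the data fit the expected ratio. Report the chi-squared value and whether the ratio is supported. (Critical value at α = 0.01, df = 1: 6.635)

0.343; consistent

Expected counts for N = 470 under a 3:1 ratio (total parts = 4):
  starchy: 470 × 3/4 = 352.5
  sugary: 470 × 1/4 = 117.5
χ² = Σ (O − E)² / E
  starchy: (358 − 352.5)² / 352.5 = 0.0858
  sugary: (112 − 117.5)² / 117.5 = 0.2574
χ² = 0.0858 + 0.2574 = 0.3432 ≈ 0.343
Degrees of freedom = 2 − 1 = 1; critical value at α = 0.01 is 6.635.
Since 0.343 < 6.635, we fail to reject the null hypothesis — the data are consistent with the 3:1 ratio.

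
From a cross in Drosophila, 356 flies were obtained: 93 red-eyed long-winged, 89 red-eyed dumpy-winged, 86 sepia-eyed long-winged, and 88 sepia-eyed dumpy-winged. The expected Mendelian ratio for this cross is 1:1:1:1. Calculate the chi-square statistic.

0.292

The 1:1:1:1 ratio has 4 parts, so with N = 356 the expected counts are:
  red-eyed long-winged: 356 × 1/4 = 89
  red-eyed dumpy-winged: 356 × 1/4 = 89
  sepia-eyed long-winged: 356 × 1/4 = 89
  sepia-eyed dumpy-winged: 356 × 1/4 = 89
χ² = Σ (O − E)² / E
  red-eyed long-winged: (93 − 89)² / 89 = 0.1798
  red-eyed dumpy-winged: (89 − 89)² / 89 = 0.0000
  sepia-eyed long-winged: (86 − 89)² / 89 = 0.1011
  sepia-eyed dumpy-winged: (88 − 89)² / 89 = 0.0112
χ² = 0.1798 + 0.0000 + 0.1011 + 0.0112 = 0.2921 ≈ 0.292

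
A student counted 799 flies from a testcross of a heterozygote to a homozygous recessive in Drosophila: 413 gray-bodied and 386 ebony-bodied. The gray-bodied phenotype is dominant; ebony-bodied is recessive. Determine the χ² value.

0.912

A testcross of a heterozygote (Aa × aa) gives a 1:1 phenotypic ratio.
Under the 1:1 hypothesis (Σ ratio = 2, N = 799):
  gray-bodied: 799 × 1/2 = 399.5
  ebony-bodied: 799 × 1/2 = 399.5
χ² = Σ (O − E)² / E
  gray-bodied: (413 − 399.5)² / 399.5 = 0.4562
  ebony-bodied: (386 − 399.5)² / 399.5 = 0.4562
χ² = 0.4562 + 0.4562 = 0.9124 ≈ 0.912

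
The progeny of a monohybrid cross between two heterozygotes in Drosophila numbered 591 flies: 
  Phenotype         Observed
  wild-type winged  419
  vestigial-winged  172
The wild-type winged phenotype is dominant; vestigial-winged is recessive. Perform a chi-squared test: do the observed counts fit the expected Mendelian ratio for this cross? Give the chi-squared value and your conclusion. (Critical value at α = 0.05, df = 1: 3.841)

For a monohybrid cross between heterozygotes with complete dominance, the expected phenotypic ratio is 3:1.
The 3:1 ratio has 4 parts, so with N = 591 the expected counts are:
  wild-type winged: 591 × 3/4 = 443.25
  vestigial-winged: 591 × 1/4 = 147.75
χ² = Σ (O − E)² / E
  wild-type winged: (419 − 443.25)² / 443.25 = 1.3267
  vestigial-winged: (172 − 147.75)² / 147.75 = 3.9801
χ² = 1.3267 + 3.9801 = 5.3068 ≈ 5.307
Degrees of freedom = 2 − 1 = 1; critical value at α = 0.05 is 3.841.
Since 5.307 > 3.841, we reject the null hypothesis — the data do not fit the 3:1 ratio.

5.307; not consistent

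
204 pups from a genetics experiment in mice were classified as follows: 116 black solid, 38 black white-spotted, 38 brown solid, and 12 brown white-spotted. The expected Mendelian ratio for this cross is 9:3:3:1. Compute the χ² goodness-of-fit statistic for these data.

0.061

Expected counts for N = 204 under a 9:3:3:1 ratio (total parts = 16):
  black solid: 204 × 9/16 = 114.75
  black white-spotted: 204 × 3/16 = 38.25
  brown solid: 204 × 3/16 = 38.25
  brown white-spotted: 204 × 1/16 = 12.75
χ² = Σ (O − E)² / E
  black solid: (116 − 114.75)² / 114.75 = 0.0136
  black white-spotted: (38 − 38.25)² / 38.25 = 0.0016
  brown solid: (38 − 38.25)² / 38.25 = 0.0016
  brown white-spotted: (12 − 12.75)² / 12.75 = 0.0441
χ² = 0.0136 + 0.0016 + 0.0016 + 0.0441 = 0.0609 ≈ 0.061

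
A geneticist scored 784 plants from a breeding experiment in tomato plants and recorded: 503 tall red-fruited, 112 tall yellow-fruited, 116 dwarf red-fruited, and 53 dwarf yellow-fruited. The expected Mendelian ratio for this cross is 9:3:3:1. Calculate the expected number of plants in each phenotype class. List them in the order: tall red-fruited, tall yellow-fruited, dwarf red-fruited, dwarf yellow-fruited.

Expected counts for N = 784 under a 9:3:3:1 ratio (total parts = 16):
  tall red-fruited: 784 × 9/16 = 441
  tall yellow-fruited: 784 × 3/16 = 147
  dwarf red-fruited: 784 × 3/16 = 147
  dwarf yellow-fruited: 784 × 1/16 = 49

441, 147, 147, 49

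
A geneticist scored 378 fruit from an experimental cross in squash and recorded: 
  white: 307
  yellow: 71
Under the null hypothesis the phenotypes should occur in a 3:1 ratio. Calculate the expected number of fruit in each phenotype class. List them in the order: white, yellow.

The 3:1 ratio has 4 parts, so with N = 378 the expected counts are:
  white: 378 × 3/4 = 283.5
  yellow: 378 × 1/4 = 94.5

283.5, 94.5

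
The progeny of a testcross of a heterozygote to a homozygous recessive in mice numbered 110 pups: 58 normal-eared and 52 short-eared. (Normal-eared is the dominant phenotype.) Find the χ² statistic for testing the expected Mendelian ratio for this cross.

0.327

A testcross of a heterozygote (Aa × aa) gives a 1:1 phenotypic ratio.
Under the 1:1 hypothesis (Σ ratio = 2, N = 110):
  normal-eared: 110 × 1/2 = 55
  short-eared: 110 × 1/2 = 55
χ² = Σ (O − E)² / E
  normal-eared: (58 − 55)² / 55 = 0.1636
  short-eared: (52 − 55)² / 55 = 0.1636
χ² = 0.1636 + 0.1636 = 0.3272 ≈ 0.327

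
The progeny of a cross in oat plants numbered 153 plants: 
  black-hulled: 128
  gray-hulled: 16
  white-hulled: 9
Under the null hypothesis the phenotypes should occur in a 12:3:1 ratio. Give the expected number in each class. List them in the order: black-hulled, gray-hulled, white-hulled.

The 12:3:1 ratio has 16 parts, so with N = 153 the expected counts are:
  black-hulled: 153 × 12/16 = 114.75
  gray-hulled: 153 × 3/16 = 28.6875
  white-hulled: 153 × 1/16 = 9.5625

114.75, 28.6875, 9.5625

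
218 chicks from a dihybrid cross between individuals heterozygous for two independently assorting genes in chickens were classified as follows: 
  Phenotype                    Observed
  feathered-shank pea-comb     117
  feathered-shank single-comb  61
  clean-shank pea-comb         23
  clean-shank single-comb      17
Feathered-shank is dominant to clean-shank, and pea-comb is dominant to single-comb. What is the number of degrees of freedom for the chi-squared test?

3

A dihybrid F₂ with independent assortment and complete dominance at both loci gives a 9:3:3:1 phenotypic ratio.
A goodness-of-fit test with 4 phenotype classes has df = 4 − 1 = 3.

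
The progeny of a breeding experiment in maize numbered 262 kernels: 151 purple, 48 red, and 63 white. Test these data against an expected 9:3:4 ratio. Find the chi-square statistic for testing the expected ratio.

Expected counts for N = 262 under a 9:3:4 ratio (total parts = 16):
  purple: 262 × 9/16 = 147.375
  red: 262 × 3/16 = 49.125
  white: 262 × 4/16 = 65.5
χ² = Σ (O − E)² / E
  purple: (151 − 147.375)² / 147.375 = 0.0892
  red: (48 − 49.125)² / 49.125 = 0.0258
  white: (63 − 65.5)² / 65.5 = 0.0954
χ² = 0.0892 + 0.0258 + 0.0954 = 0.2104 ≈ 0.210

0.210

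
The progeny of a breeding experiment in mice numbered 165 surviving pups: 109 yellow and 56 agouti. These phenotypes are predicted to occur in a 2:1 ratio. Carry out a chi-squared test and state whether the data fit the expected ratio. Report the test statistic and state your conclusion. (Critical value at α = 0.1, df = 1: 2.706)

0.027; consistent

Expected counts for N = 165 under a 2:1 ratio (total parts = 3):
  yellow: 165 × 2/3 = 110
  agouti: 165 × 1/3 = 55
χ² = Σ (O − E)² / E
  yellow: (109 − 110)² / 110 = 0.0091
  agouti: (56 − 55)² / 55 = 0.0182
χ² = 0.0091 + 0.0182 = 0.0273 ≈ 0.027
Degrees of freedom = 2 − 1 = 1; critical value at α = 0.1 is 2.706.
Since 0.027 < 2.706, we fail to reject the null hypothesis — the data are consistent with the 2:1 ratio.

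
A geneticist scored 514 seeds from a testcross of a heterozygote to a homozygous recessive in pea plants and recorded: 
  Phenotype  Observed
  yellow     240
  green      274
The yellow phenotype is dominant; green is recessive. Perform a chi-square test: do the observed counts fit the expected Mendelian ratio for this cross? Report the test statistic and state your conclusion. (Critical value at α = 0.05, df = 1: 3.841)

A testcross of a heterozygote (Aa × aa) gives a 1:1 phenotypic ratio.
Expected counts for N = 514 under a 1:1 ratio (total parts = 2):
  yellow: 514 × 1/2 = 257
  green: 514 × 1/2 = 257
χ² = Σ (O − E)² / E
  yellow: (240 − 257)² / 257 = 1.1245
  green: (274 − 257)² / 257 = 1.1245
χ² = 1.1245 + 1.1245 = 2.249
Degrees of freedom = 2 − 1 = 1; critical value at α = 0.05 is 3.841.
Since 2.249 < 3.841, we fail to reject the null hypothesis — the data are consistent with the 1:1 ratio.

2.249; consistent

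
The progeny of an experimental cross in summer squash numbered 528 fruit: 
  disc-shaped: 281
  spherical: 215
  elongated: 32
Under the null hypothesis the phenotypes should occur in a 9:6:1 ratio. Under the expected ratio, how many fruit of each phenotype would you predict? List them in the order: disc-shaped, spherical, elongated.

297, 198, 33

Under the 9:6:1 hypothesis (Σ ratio = 16, N = 528):
  disc-shaped: 528 × 9/16 = 297
  spherical: 528 × 6/16 = 198
  elongated: 528 × 1/16 = 33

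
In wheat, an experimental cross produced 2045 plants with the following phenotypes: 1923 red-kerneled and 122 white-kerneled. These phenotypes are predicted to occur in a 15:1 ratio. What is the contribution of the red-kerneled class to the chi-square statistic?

0.018

Under the 15:1 hypothesis (Σ ratio = 16, N = 2045):
  red-kerneled: 2045 × 15/16 = 1917.1875
  white-kerneled: 2045 × 1/16 = 127.8125
Contribution of red-kerneled: (1923 − 1917.1875)² / 1917.1875 = 0.0176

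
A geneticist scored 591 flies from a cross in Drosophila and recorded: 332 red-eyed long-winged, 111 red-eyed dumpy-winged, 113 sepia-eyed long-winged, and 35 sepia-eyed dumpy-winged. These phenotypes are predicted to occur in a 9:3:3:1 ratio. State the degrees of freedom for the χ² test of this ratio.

A goodness-of-fit test with 4 phenotype classes has df = 4 − 1 = 3.

3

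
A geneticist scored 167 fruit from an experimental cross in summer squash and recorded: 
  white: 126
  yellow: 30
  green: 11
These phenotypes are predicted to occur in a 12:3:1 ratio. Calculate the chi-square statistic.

Under the 12:3:1 hypothesis (Σ ratio = 16, N = 167):
  white: 167 × 12/16 = 125.25
  yellow: 167 × 3/16 = 31.3125
  green: 167 × 1/16 = 10.4375
χ² = Σ (O − E)² / E
  white: (126 − 125.25)² / 125.25 = 0.0045
  yellow: (30 − 31.3125)² / 31.3125 = 0.0550
  green: (11 − 10.4375)² / 10.4375 = 0.0303
χ² = 0.0045 + 0.0550 + 0.0303 = 0.0898 ≈ 0.090

0.090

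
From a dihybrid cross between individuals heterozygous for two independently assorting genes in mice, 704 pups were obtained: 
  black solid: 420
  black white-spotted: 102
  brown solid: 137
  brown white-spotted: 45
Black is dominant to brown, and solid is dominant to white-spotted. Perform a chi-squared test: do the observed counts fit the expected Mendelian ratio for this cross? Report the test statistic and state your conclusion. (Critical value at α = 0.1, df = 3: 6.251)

8.485; not consistent

A dihybrid F₂ with independent assortment and complete dominance at both loci gives a 9:3:3:1 phenotypic ratio.
The 9:3:3:1 ratio has 16 parts, so with N = 704 the expected counts are:
  black solid: 704 × 9/16 = 396
  black white-spotted: 704 × 3/16 = 132
  brown solid: 704 × 3/16 = 132
  brown white-spotted: 704 × 1/16 = 44
χ² = Σ (O − E)² / E
  black solid: (420 − 396)² / 396 = 1.4545
  black white-spotted: (102 − 132)² / 132 = 6.8182
  brown solid: (137 − 132)² / 132 = 0.1894
  brown white-spotted: (45 − 44)² / 44 = 0.0227
χ² = 1.4545 + 6.8182 + 0.1894 + 0.0227 = 8.4848 ≈ 8.485
Degrees of freedom = 4 − 1 = 3; critical value at α = 0.1 is 6.251.
Since 8.485 > 6.251, we reject the null hypothesis — the data do not fit the 9:3:3:1 ratio.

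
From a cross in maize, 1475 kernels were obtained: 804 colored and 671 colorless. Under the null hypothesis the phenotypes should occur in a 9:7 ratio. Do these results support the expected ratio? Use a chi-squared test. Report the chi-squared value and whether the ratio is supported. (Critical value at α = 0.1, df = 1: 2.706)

Under the 9:7 hypothesis (Σ ratio = 16, N = 1475):
  colored: 1475 × 9/16 = 829.6875
  colorless: 1475 × 7/16 = 645.3125
χ² = Σ (O − E)² / E
  colored: (804 − 829.6875)² / 829.6875 = 0.7953
  colorless: (671 − 645.3125)² / 645.3125 = 1.0225
χ² = 0.7953 + 1.0225 = 1.8178 ≈ 1.818
Degrees of freedom = 2 − 1 = 1; critical value at α = 0.1 is 2.706.
Since 1.818 < 2.706, we fail to reject the null hypothesis — the data are consistent with the 9:7 ratio.

1.818; consistent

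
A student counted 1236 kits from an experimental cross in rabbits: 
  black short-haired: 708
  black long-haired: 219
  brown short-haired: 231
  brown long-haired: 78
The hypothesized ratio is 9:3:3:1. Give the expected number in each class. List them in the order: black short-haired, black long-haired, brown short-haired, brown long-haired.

Under the 9:3:3:1 hypothesis (Σ ratio = 16, N = 1236):
  black short-haired: 1236 × 9/16 = 695.25
  black long-haired: 1236 × 3/16 = 231.75
  brown short-haired: 1236 × 3/16 = 231.75
  brown long-haired: 1236 × 1/16 = 77.25

695.25, 231.75, 231.75, 77.25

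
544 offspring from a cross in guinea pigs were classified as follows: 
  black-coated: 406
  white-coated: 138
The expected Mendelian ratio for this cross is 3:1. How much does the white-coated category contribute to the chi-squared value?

0.029

The 3:1 ratio has 4 parts, so with N = 544 the expected counts are:
  black-coated: 544 × 3/4 = 408
  white-coated: 544 × 1/4 = 136
Contribution of white-coated: (138 − 136)² / 136 = 0.0294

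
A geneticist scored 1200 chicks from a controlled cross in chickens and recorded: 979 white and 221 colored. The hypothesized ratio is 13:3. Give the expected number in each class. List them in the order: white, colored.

The 13:3 ratio has 16 parts, so with N = 1200 the expected counts are:
  white: 1200 × 13/16 = 975
  colored: 1200 × 3/16 = 225

975, 225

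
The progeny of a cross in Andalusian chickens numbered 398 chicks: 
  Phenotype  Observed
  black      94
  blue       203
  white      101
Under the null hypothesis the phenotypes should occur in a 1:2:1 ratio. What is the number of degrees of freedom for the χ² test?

A goodness-of-fit test with 3 phenotype classes has df = 3 − 1 = 2.

2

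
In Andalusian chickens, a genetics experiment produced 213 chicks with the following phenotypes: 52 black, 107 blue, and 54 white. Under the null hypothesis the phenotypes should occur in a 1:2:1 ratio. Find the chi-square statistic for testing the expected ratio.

Expected counts for N = 213 under a 1:2:1 ratio (total parts = 4):
  black: 213 × 1/4 = 53.25
  blue: 213 × 2/4 = 106.5
  white: 213 × 1/4 = 53.25
χ² = Σ (O − E)² / E
  black: (52 − 53.25)² / 53.25 = 0.0293
  blue: (107 − 106.5)² / 106.5 = 0.0023
  white: (54 − 53.25)² / 53.25 = 0.0106
χ² = 0.0293 + 0.0023 + 0.0106 = 0.0422 ≈ 0.042

0.042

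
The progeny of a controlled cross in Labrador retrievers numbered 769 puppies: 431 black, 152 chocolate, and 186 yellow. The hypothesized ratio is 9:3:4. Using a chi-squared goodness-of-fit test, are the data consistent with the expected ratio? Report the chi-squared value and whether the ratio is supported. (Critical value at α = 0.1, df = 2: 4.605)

0.632; consistent

Expected counts for N = 769 under a 9:3:4 ratio (total parts = 16):
  black: 769 × 9/16 = 432.5625
  chocolate: 769 × 3/16 = 144.1875
  yellow: 769 × 4/16 = 192.25
χ² = Σ (O − E)² / E
  black: (431 − 432.5625)² / 432.5625 = 0.0056
  chocolate: (152 − 144.1875)² / 144.1875 = 0.4233
  yellow: (186 − 192.25)² / 192.25 = 0.2032
χ² = 0.0056 + 0.4233 + 0.2032 = 0.6321 ≈ 0.632
Degrees of freedom = 3 − 1 = 2; critical value at α = 0.1 is 4.605.
Since 0.632 < 4.605, we fail to reject the null hypothesis — the data are consistent with the 9:3:4 ratio.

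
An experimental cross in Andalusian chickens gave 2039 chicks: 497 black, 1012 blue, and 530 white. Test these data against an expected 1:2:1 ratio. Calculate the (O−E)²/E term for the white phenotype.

0.804

Expected counts for N = 2039 under a 1:2:1 ratio (total parts = 4):
  black: 2039 × 1/4 = 509.75
  blue: 2039 × 2/4 = 1019.5
  white: 2039 × 1/4 = 509.75
Contribution of white: (530 − 509.75)² / 509.75 = 0.8044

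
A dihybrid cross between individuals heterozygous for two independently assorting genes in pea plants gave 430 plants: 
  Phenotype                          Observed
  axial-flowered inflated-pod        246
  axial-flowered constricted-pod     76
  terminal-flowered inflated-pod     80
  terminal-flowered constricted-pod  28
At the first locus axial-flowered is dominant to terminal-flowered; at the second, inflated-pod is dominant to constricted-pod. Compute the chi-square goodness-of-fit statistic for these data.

A dihybrid F₂ with independent assortment and complete dominance at both loci gives a 9:3:3:1 phenotypic ratio.
The 9:3:3:1 ratio has 16 parts, so with N = 430 the expected counts are:
  axial-flowered inflated-pod: 430 × 9/16 = 241.875
  axial-flowered constricted-pod: 430 × 3/16 = 80.625
  terminal-flowered inflated-pod: 430 × 3/16 = 80.625
  terminal-flowered constricted-pod: 430 × 1/16 = 26.875
χ² = Σ (O − E)² / E
  axial-flowered inflated-pod: (246 − 241.875)² / 241.875 = 0.0703
  axial-flowered constricted-pod: (76 − 80.625)² / 80.625 = 0.2653
  terminal-flowered inflated-pod: (80 − 80.625)² / 80.625 = 0.0048
  terminal-flowered constricted-pod: (28 − 26.875)² / 26.875 = 0.0471
χ² = 0.0703 + 0.2653 + 0.0048 + 0.0471 = 0.3875 ≈ 0.388

0.388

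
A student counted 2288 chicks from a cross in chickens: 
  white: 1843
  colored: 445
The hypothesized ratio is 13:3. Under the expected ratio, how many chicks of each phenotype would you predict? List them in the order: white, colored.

1859, 429

The 13:3 ratio has 16 parts, so with N = 2288 the expected counts are:
  white: 2288 × 13/16 = 1859
  colored: 2288 × 3/16 = 429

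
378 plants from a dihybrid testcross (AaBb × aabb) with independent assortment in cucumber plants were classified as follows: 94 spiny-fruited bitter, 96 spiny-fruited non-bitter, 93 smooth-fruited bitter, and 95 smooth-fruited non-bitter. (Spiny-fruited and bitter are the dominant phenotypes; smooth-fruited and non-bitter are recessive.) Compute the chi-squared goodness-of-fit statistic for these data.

A dihybrid testcross with independent assortment gives a 1:1:1:1 ratio.
The 1:1:1:1 ratio has 4 parts, so with N = 378 the expected counts are:
  spiny-fruited bitter: 378 × 1/4 = 94.5
  spiny-fruited non-bitter: 378 × 1/4 = 94.5
  smooth-fruited bitter: 378 × 1/4 = 94.5
  smooth-fruited non-bitter: 378 × 1/4 = 94.5
χ² = Σ (O − E)² / E
  spiny-fruited bitter: (94 − 94.5)² / 94.5 = 0.0026
  spiny-fruited non-bitter: (96 − 94.5)² / 94.5 = 0.0238
  smooth-fruited bitter: (93 − 94.5)² / 94.5 = 0.0238
  smooth-fruited non-bitter: (95 − 94.5)² / 94.5 = 0.0026
χ² = 0.0026 + 0.0238 + 0.0238 + 0.0026 = 0.0528 ≈ 0.053

0.053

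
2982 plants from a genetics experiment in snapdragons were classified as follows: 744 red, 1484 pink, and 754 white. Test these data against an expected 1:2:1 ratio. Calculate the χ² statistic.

0.133

Total ratio parts = 4. Expected numbers out of 2982:
  red: 2982 × 1/4 = 745.5
  pink: 2982 × 2/4 = 1491
  white: 2982 × 1/4 = 745.5
χ² = Σ (O − E)² / E
  red: (744 − 745.5)² / 745.5 = 0.0030
  pink: (1484 − 1491)² / 1491 = 0.0329
  white: (754 − 745.5)² / 745.5 = 0.0969
χ² = 0.0030 + 0.0329 + 0.0969 = 0.1328 ≈ 0.133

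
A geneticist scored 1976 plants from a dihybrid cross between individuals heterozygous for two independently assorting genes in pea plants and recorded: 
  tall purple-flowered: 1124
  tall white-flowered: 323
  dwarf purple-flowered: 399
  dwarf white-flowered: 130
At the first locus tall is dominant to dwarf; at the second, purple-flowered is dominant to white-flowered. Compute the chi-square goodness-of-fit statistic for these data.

8.765

A dihybrid F₂ with independent assortment and complete dominance at both loci gives a 9:3:3:1 phenotypic ratio.
The 9:3:3:1 ratio has 16 parts, so with N = 1976 the expected counts are:
  tall purple-flowered: 1976 × 9/16 = 1111.5
  tall white-flowered: 1976 × 3/16 = 370.5
  dwarf purple-flowered: 1976 × 3/16 = 370.5
  dwarf white-flowered: 1976 × 1/16 = 123.5
χ² = Σ (O − E)² / E
  tall purple-flowered: (1124 − 1111.5)² / 1111.5 = 0.1406
  tall white-flowered: (323 − 370.5)² / 370.5 = 6.0897
  dwarf purple-flowered: (399 − 370.5)² / 370.5 = 2.1923
  dwarf white-flowered: (130 − 123.5)² / 123.5 = 0.3421
χ² = 0.1406 + 6.0897 + 2.1923 + 0.3421 = 8.7647 ≈ 8.765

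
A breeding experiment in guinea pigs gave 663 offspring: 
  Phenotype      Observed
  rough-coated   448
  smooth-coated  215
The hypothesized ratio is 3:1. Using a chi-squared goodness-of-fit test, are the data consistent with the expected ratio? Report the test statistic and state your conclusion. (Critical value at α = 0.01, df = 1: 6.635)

19.512; not consistent

Total ratio parts = 4. Expected numbers out of 663:
  rough-coated: 663 × 3/4 = 497.25
  smooth-coated: 663 × 1/4 = 165.75
χ² = Σ (O − E)² / E
  rough-coated: (448 − 497.25)² / 497.25 = 4.8780
  smooth-coated: (215 − 165.75)² / 165.75 = 14.6339
χ² = 4.8780 + 14.6339 = 19.5119 ≈ 19.512
Degrees of freedom = 2 − 1 = 1; critical value at α = 0.01 is 6.635.
Since 19.512 > 6.635, we reject the null hypothesis — the data do not fit the 3:1 ratio.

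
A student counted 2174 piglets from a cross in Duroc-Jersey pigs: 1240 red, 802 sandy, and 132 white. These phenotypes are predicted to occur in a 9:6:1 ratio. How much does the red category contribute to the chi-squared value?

Under the 9:6:1 hypothesis (Σ ratio = 16, N = 2174):
  red: 2174 × 9/16 = 1222.875
  sandy: 2174 × 6/16 = 815.25
  white: 2174 × 1/16 = 135.875
Contribution of red: (1240 − 1222.875)² / 1222.875 = 0.2398

0.240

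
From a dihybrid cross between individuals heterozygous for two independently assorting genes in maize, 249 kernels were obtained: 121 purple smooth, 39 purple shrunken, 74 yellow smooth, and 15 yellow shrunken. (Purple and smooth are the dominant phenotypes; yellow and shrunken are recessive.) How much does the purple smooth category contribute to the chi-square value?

A dihybrid F₂ with independent assortment and complete dominance at both loci gives a 9:3:3:1 phenotypic ratio.
Under the 9:3:3:1 hypothesis (Σ ratio = 16, N = 249):
  purple smooth: 249 × 9/16 = 140.0625
  purple shrunken: 249 × 3/16 = 46.6875
  yellow smooth: 249 × 3/16 = 46.6875
  yellow shrunken: 249 × 1/16 = 15.5625
Contribution of purple smooth: (121 − 140.0625)² / 140.0625 = 2.5944

2.594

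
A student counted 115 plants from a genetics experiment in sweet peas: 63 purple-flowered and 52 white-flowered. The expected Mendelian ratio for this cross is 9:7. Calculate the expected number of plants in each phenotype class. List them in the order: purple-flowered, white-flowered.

64.6875, 50.3125

The 9:7 ratio has 16 parts, so with N = 115 the expected counts are:
  purple-flowered: 115 × 9/16 = 64.6875
  white-flowered: 115 × 7/16 = 50.3125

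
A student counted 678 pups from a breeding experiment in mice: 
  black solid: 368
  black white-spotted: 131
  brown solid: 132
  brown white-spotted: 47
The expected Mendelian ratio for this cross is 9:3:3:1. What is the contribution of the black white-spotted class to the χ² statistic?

0.118

The 9:3:3:1 ratio has 16 parts, so with N = 678 the expected counts are:
  black solid: 678 × 9/16 = 381.375
  black white-spotted: 678 × 3/16 = 127.125
  brown solid: 678 × 3/16 = 127.125
  brown white-spotted: 678 × 1/16 = 42.375
Contribution of black white-spotted: (131 − 127.125)² / 127.125 = 0.1181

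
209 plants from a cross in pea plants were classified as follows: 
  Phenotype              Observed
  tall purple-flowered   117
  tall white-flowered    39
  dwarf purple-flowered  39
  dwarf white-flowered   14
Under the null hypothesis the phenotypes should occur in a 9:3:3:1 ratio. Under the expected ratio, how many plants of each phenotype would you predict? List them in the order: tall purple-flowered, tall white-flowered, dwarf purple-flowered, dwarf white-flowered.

117.5625, 39.1875, 39.1875, 13.0625

Expected counts for N = 209 under a 9:3:3:1 ratio (total parts = 16):
  tall purple-flowered: 209 × 9/16 = 117.5625
  tall white-flowered: 209 × 3/16 = 39.1875
  dwarf purple-flowered: 209 × 3/16 = 39.1875
  dwarf white-flowered: 209 × 1/16 = 13.0625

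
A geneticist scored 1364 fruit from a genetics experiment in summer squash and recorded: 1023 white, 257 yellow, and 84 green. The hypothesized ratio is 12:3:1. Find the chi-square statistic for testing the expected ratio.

0.024

The 12:3:1 ratio has 16 parts, so with N = 1364 the expected counts are:
  white: 1364 × 12/16 = 1023
  yellow: 1364 × 3/16 = 255.75
  green: 1364 × 1/16 = 85.25
χ² = Σ (O − E)² / E
  white: (1023 − 1023)² / 1023 = 0.0000
  yellow: (257 − 255.75)² / 255.75 = 0.0061
  green: (84 − 85.25)² / 85.25 = 0.0183
χ² = 0.0000 + 0.0061 + 0.0183 = 0.0244 ≈ 0.024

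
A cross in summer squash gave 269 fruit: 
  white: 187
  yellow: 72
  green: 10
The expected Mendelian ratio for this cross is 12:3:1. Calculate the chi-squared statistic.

13.057

The 12:3:1 ratio has 16 parts, so with N = 269 the expected counts are:
  white: 269 × 12/16 = 201.75
  yellow: 269 × 3/16 = 50.4375
  green: 269 × 1/16 = 16.8125
χ² = Σ (O − E)² / E
  white: (187 − 201.75)² / 201.75 = 1.0784
  yellow: (72 − 50.4375)² / 50.4375 = 9.2182
  green: (10 − 16.8125)² / 16.8125 = 2.7605
χ² = 1.0784 + 9.2182 + 2.7605 = 13.0571 ≈ 13.057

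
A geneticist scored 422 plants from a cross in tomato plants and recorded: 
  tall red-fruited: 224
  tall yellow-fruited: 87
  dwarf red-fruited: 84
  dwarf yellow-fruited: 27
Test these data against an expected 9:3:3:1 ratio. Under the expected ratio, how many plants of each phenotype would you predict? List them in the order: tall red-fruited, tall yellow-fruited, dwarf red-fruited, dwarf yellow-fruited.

Expected counts for N = 422 under a 9:3:3:1 ratio (total parts = 16):
  tall red-fruited: 422 × 9/16 = 237.375
  tall yellow-fruited: 422 × 3/16 = 79.125
  dwarf red-fruited: 422 × 3/16 = 79.125
  dwarf yellow-fruited: 422 × 1/16 = 26.375

237.375, 79.125, 79.125, 26.375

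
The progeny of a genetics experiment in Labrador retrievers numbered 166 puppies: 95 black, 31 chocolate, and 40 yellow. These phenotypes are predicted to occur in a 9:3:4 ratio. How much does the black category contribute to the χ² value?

0.028

Under the 9:3:4 hypothesis (Σ ratio = 16, N = 166):
  black: 166 × 9/16 = 93.375
  chocolate: 166 × 3/16 = 31.125
  yellow: 166 × 4/16 = 41.5
Contribution of black: (95 − 93.375)² / 93.375 = 0.0283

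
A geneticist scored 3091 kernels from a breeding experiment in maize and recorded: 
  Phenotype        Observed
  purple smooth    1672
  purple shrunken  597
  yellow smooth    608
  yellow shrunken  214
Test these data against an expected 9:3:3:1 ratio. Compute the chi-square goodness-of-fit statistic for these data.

Under the 9:3:3:1 hypothesis (Σ ratio = 16, N = 3091):
  purple smooth: 3091 × 9/16 = 1738.6875
  purple shrunken: 3091 × 3/16 = 579.5625
  yellow smooth: 3091 × 3/16 = 579.5625
  yellow shrunken: 3091 × 1/16 = 193.1875
χ² = Σ (O − E)² / E
  purple smooth: (1672 − 1738.6875)² / 1738.6875 = 2.5578
  purple shrunken: (597 − 579.5625)² / 579.5625 = 0.5246
  yellow smooth: (608 − 579.5625)² / 579.5625 = 1.3953
  yellow shrunken: (214 − 193.1875)² / 193.1875 = 2.2422
χ² = 2.5578 + 0.5246 + 1.3953 + 2.2422 = 6.7199 ≈ 6.720

6.720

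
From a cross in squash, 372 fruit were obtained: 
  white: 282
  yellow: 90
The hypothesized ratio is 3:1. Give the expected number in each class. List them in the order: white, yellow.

Total ratio parts = 4. Expected numbers out of 372:
  white: 372 × 3/4 = 279
  yellow: 372 × 1/4 = 93

279, 93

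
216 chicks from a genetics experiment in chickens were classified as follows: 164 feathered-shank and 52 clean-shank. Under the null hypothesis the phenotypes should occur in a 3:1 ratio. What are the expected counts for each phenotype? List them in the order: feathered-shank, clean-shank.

Under the 3:1 hypothesis (Σ ratio = 4, N = 216):
  feathered-shank: 216 × 3/4 = 162
  clean-shank: 216 × 1/4 = 54

162, 54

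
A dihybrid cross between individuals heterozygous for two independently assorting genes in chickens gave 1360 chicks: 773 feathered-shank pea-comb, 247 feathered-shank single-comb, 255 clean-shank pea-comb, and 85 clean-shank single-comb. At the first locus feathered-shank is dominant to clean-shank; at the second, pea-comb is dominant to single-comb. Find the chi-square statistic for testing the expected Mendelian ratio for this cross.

0.335

A dihybrid F₂ with independent assortment and complete dominance at both loci gives a 9:3:3:1 phenotypic ratio.
The 9:3:3:1 ratio has 16 parts, so with N = 1360 the expected counts are:
  feathered-shank pea-comb: 1360 × 9/16 = 765
  feathered-shank single-comb: 1360 × 3/16 = 255
  clean-shank pea-comb: 1360 × 3/16 = 255
  clean-shank single-comb: 1360 × 1/16 = 85
χ² = Σ (O − E)² / E
  feathered-shank pea-comb: (773 − 765)² / 765 = 0.0837
  feathered-shank single-comb: (247 − 255)² / 255 = 0.2510
  clean-shank pea-comb: (255 − 255)² / 255 = 0.0000
  clean-shank single-comb: (85 − 85)² / 85 = 0.0000
χ² = 0.0837 + 0.2510 + 0.0000 + 0.0000 = 0.3347 ≈ 0.335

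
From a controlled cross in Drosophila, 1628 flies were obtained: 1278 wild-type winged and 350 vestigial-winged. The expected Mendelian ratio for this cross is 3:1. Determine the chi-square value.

Expected counts for N = 1628 under a 3:1 ratio (total parts = 4):
  wild-type winged: 1628 × 3/4 = 1221
  vestigial-winged: 1628 × 1/4 = 407
χ² = Σ (O − E)² / E
  wild-type winged: (1278 − 1221)² / 1221 = 2.6609
  vestigial-winged: (350 − 407)² / 407 = 7.9828
χ² = 2.6609 + 7.9828 = 10.6437 ≈ 10.644

10.644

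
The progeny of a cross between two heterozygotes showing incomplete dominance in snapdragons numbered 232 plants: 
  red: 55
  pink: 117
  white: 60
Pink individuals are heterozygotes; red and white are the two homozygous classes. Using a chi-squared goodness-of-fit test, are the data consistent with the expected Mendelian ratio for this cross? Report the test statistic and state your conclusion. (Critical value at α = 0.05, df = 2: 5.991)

With incomplete dominance, a heterozygote × heterozygote cross gives a 1:2:1 phenotypic ratio.
Under the 1:2:1 hypothesis (Σ ratio = 4, N = 232):
  red: 232 × 1/4 = 58
  pink: 232 × 2/4 = 116
  white: 232 × 1/4 = 58
χ² = Σ (O − E)² / E
  red: (55 − 58)² / 58 = 0.1552
  pink: (117 − 116)² / 116 = 0.0086
  white: (60 − 58)² / 58 = 0.0690
χ² = 0.1552 + 0.0086 + 0.0690 = 0.2328 ≈ 0.233
Degrees of freedom = 3 − 1 = 2; critical value at α = 0.05 is 5.991.
Since 0.233 < 5.991, we fail to reject the null hypothesis — the data are consistent with the 1:2:1 ratio.

0.233; consistent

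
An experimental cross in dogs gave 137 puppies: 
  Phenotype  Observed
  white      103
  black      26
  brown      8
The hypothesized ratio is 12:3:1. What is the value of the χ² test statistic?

0.041

Under the 12:3:1 hypothesis (Σ ratio = 16, N = 137):
  white: 137 × 12/16 = 102.75
  black: 137 × 3/16 = 25.6875
  brown: 137 × 1/16 = 8.5625
χ² = Σ (O − E)² / E
  white: (103 − 102.75)² / 102.75 = 0.0006
  black: (26 − 25.6875)² / 25.6875 = 0.0038
  brown: (8 − 8.5625)² / 8.5625 = 0.0370
χ² = 0.0006 + 0.0038 + 0.0370 = 0.0414 ≈ 0.041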